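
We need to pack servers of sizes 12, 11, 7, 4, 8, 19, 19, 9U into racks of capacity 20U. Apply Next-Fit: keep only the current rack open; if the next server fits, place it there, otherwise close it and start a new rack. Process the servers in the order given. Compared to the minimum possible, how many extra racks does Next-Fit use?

Next-Fit: [12] [11,7] [4,8] [19] [19] [9] → 6 racks.
Total size 89U; any packing needs at least ⌈89/20⌉ = 5 racks.
An optimal packing achieves that bound: [19] [19] [12,8] [11,9] [7,4] → 5 racks.
Excess: 6 − 5 = 1.

1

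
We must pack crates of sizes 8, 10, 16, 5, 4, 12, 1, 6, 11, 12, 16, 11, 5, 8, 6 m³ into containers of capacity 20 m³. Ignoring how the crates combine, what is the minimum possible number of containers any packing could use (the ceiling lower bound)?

7

Total size = 8 + 10 + 16 + 5 + 4 + 12 + 1 + 6 + 11 + 12 + 16 + 11 + 5 + 8 + 6 = 131 m³.
⌈131 / 20⌉ = 7.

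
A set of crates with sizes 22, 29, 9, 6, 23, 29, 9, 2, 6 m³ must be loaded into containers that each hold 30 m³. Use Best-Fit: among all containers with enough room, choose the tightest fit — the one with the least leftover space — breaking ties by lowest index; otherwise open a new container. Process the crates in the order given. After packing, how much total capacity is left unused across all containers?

15

container 1: place 22 m³, 8 m³ left
container 2: place 29 m³, 1 m³ left
container 3: place 9 m³, 21 m³ left
container 1: place 6 m³, 2 m³ left
container 4: place 23 m³, 7 m³ left
container 5: place 29 m³, 1 m³ left
container 3: place 9 m³, 12 m³ left
container 1: place 2 m³, 0 m³ left
container 4: place 6 m³, 1 m³ left
5 containers × 30 m³ = 150 m³; used 135 m³; unused 15 m³.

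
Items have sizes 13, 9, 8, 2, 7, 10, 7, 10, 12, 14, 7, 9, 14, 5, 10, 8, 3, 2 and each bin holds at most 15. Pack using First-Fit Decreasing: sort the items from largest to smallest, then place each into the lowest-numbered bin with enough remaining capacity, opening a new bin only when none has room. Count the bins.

Sorted descending: 14, 14, 13, 12, 10, 10, 10, 9, 9, 8, 8, 7, 7, 7, 5, 3, 2, 2.
Put 14 in bin 1; 1 remain.
Put 14 in bin 2; 1 remain.
Put 13 in bin 3; 2 remain.
Put 12 in bin 4; 3 remain.
Put 10 in bin 5; 5 remain.
Put 10 in bin 6; 5 remain.
Put 10 in bin 7; 5 remain.
Put 9 in bin 8; 6 remain.
Put 9 in bin 9; 6 remain.
Put 8 in bin 10; 7 remain.
Put 8 in bin 11; 7 remain.
Put 7 in bin 10; 0 remain.
Put 7 in bin 11; 0 remain.
Put 7 in bin 12; 8 remain.
Put 5 in bin 5; 0 remain.
Put 3 in bin 4; 0 remain.
Put 2 in bin 3; 0 remain.
Put 2 in bin 6; 3 remain.

12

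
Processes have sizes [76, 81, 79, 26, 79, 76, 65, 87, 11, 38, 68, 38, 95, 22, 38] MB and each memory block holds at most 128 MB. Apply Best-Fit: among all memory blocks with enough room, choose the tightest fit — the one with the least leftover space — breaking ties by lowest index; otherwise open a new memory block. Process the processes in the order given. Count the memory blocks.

9

76 MB → memory block 1 (remaining 52 MB)
81 MB → memory block 2 (remaining 47 MB)
79 MB → memory block 3 (remaining 49 MB)
26 MB → memory block 2 (remaining 21 MB)
79 MB → memory block 4 (remaining 49 MB)
76 MB → memory block 5 (remaining 52 MB)
65 MB → memory block 6 (remaining 63 MB)
87 MB → memory block 7 (remaining 41 MB)
11 MB → memory block 2 (remaining 10 MB)
38 MB → memory block 7 (remaining 3 MB)
68 MB → memory block 8 (remaining 60 MB)
38 MB → memory block 3 (remaining 11 MB)
95 MB → memory block 9 (remaining 33 MB)
22 MB → memory block 9 (remaining 11 MB)
38 MB → memory block 4 (remaining 11 MB)
Final memory blocks: [76] [81,26,11] [79,38] [79,38] [76] [65] [87,38] [68] [95,22].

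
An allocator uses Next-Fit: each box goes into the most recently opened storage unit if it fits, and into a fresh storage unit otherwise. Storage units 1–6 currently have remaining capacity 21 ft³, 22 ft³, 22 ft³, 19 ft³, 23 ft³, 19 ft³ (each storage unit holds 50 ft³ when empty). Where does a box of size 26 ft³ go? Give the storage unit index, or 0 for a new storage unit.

Next-Fit only looks at storage unit 6, which has 19 ft³ free.
26 ft³ does not fit, so a new storage unit is opened.

0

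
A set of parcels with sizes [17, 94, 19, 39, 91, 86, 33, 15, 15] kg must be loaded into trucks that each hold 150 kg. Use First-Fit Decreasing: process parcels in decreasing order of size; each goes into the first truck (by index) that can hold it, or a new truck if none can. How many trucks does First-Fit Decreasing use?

3

Sorted descending: 94, 91, 86, 39, 33, 19, 17, 15, 15.
Put 94 kg in truck 1; 56 kg remain.
Put 91 kg in truck 2; 59 kg remain.
Put 86 kg in truck 3; 64 kg remain.
Put 39 kg in truck 1; 17 kg remain.
Put 33 kg in truck 2; 26 kg remain.
Put 19 kg in truck 2; 7 kg remain.
Put 17 kg in truck 1; 0 kg remain.
Put 15 kg in truck 3; 49 kg remain.
Put 15 kg in truck 3; 34 kg remain.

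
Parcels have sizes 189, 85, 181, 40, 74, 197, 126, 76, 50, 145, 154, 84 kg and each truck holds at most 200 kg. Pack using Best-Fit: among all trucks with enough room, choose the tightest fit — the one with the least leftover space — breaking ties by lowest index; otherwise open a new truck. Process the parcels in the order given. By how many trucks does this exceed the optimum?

Best-Fit: [189] [85,40,74] [181] [197] [126,50] [76,84] [145] [154] → 8 trucks.
Total size 1401 kg; any packing needs at least ⌈1401/200⌉ = 8 trucks.
So 8 is already optimal.

0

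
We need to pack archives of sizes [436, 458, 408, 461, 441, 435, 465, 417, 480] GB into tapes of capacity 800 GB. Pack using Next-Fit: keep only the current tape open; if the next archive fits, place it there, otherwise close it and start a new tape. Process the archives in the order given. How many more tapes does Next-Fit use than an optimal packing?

0

Next-Fit: [436] [458] [408] [461] [441] [435] [465] [417] [480] → 9 tapes.
9 archives exceed 400 GB (half the capacity), and no two of those can share a tape, so at least 9 tapes are needed.
So 9 is already optimal.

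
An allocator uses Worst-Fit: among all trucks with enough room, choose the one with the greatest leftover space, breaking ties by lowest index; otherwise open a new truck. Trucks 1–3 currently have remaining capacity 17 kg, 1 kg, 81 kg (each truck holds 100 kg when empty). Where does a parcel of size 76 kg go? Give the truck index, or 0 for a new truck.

Trucks with room: truck 3 (81 kg).
Most room is truck 3 with 81 kg free.

3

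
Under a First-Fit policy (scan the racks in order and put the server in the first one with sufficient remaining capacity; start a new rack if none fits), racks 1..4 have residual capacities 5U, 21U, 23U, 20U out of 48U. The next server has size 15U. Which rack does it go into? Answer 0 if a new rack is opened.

2

Racks with room: rack 2 (21U), rack 3 (23U), rack 4 (20U).
The first with room is rack 2.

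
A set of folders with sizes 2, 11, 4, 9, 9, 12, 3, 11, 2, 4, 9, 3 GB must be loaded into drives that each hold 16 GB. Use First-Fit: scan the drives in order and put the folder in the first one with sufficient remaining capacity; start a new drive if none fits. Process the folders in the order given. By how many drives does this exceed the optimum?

First-Fit: [2,11,3] [4,9,2] [9,4,3] [12] [11] [9] → 6 drives.
6 folders exceed 8 GB (half the capacity), and no two of those can share a drive, so at least 6 drives are needed.
So 6 is already optimal.

0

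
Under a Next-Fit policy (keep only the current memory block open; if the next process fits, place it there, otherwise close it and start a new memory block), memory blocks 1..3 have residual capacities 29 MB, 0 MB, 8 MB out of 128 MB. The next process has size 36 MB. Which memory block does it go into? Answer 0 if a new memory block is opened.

0

Next-Fit only looks at memory block 3, which has 8 MB free.
36 MB does not fit, so a new memory block is opened.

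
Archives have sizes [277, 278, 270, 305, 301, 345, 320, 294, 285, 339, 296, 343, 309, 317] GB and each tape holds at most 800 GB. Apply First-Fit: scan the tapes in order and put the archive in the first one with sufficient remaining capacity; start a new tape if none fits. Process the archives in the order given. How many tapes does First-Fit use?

277 GB → tape 1 (remaining 523 GB)
278 GB → tape 1 (remaining 245 GB)
270 GB → tape 2 (remaining 530 GB)
305 GB → tape 2 (remaining 225 GB)
301 GB → tape 3 (remaining 499 GB)
345 GB → tape 3 (remaining 154 GB)
320 GB → tape 4 (remaining 480 GB)
294 GB → tape 4 (remaining 186 GB)
285 GB → tape 5 (remaining 515 GB)
339 GB → tape 5 (remaining 176 GB)
296 GB → tape 6 (remaining 504 GB)
343 GB → tape 6 (remaining 161 GB)
309 GB → tape 7 (remaining 491 GB)
317 GB → tape 7 (remaining 174 GB)

7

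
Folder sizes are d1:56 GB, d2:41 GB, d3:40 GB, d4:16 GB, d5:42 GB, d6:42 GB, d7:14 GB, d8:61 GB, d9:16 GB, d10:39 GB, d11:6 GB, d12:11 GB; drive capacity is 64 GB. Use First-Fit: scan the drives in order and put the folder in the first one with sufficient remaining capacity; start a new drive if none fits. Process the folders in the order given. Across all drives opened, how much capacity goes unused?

Put d1 (56 GB) in drive 1; 8 GB remain.
Put d2 (41 GB) in drive 2; 23 GB remain.
Put d3 (40 GB) in drive 3; 24 GB remain.
Put d4 (16 GB) in drive 2; 7 GB remain.
Put d5 (42 GB) in drive 4; 22 GB remain.
Put d6 (42 GB) in drive 5; 22 GB remain.
Put d7 (14 GB) in drive 3; 10 GB remain.
Put d8 (61 GB) in drive 6; 3 GB remain.
Put d9 (16 GB) in drive 4; 6 GB remain.
Put d10 (39 GB) in drive 7; 25 GB remain.
Put d11 (6 GB) in drive 1; 2 GB remain.
Put d12 (11 GB) in drive 5; 11 GB remain.
7 drives × 64 GB = 448 GB; used 384 GB; unused 64 GB.

64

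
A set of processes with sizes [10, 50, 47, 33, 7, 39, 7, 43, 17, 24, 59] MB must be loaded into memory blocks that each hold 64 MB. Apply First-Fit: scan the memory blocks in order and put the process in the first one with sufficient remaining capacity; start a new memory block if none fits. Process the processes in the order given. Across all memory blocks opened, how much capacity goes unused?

48

Put 10 MB in memory block 1; 54 MB remain.
Put 50 MB in memory block 1; 4 MB remain.
Put 47 MB in memory block 2; 17 MB remain.
Put 33 MB in memory block 3; 31 MB remain.
Put 7 MB in memory block 2; 10 MB remain.
Put 39 MB in memory block 4; 25 MB remain.
Put 7 MB in memory block 2; 3 MB remain.
Put 43 MB in memory block 5; 21 MB remain.
Put 17 MB in memory block 3; 14 MB remain.
Put 24 MB in memory block 4; 1 MB remain.
Put 59 MB in memory block 6; 5 MB remain.
6 memory blocks × 64 MB = 384 MB; used 336 MB; unused 48 MB.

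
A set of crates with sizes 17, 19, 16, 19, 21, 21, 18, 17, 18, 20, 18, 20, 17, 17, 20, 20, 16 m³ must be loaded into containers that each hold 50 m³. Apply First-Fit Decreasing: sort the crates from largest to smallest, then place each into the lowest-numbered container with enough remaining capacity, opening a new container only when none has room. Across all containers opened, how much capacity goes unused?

Sorted descending: 21, 21, 20, 20, 20, 20, 19, 19, 18, 18, 18, 17, 17, 17, 17, 16, 16.
Put 21 m³ in container 1; 29 m³ remain.
Put 21 m³ in container 1; 8 m³ remain.
Put 20 m³ in container 2; 30 m³ remain.
Put 20 m³ in container 2; 10 m³ remain.
Put 20 m³ in container 3; 30 m³ remain.
Put 20 m³ in container 3; 10 m³ remain.
Put 19 m³ in container 4; 31 m³ remain.
Put 19 m³ in container 4; 12 m³ remain.
Put 18 m³ in container 5; 32 m³ remain.
Put 18 m³ in container 5; 14 m³ remain.
Put 18 m³ in container 6; 32 m³ remain.
Put 17 m³ in container 6; 15 m³ remain.
Put 17 m³ in container 7; 33 m³ remain.
Put 17 m³ in container 7; 16 m³ remain.
Put 17 m³ in container 8; 33 m³ remain.
Put 16 m³ in container 7; 0 m³ remain.
Put 16 m³ in container 8; 17 m³ remain.
8 containers × 50 m³ = 400 m³; used 314 m³; unused 86 m³.

86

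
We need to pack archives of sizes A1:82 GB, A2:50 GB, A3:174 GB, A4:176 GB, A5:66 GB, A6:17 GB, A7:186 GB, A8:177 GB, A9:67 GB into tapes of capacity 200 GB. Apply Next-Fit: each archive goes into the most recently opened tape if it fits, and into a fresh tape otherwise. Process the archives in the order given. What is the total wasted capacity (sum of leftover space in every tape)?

tape 1: place A1 (82 GB), 118 GB left
tape 1: place A2 (50 GB), 68 GB left
tape 2: place A3 (174 GB), 26 GB left
tape 3: place A4 (176 GB), 24 GB left
tape 4: place A5 (66 GB), 134 GB left
tape 4: place A6 (17 GB), 117 GB left
tape 5: place A7 (186 GB), 14 GB left
tape 6: place A8 (177 GB), 23 GB left
tape 7: place A9 (67 GB), 133 GB left
7 tapes × 200 GB = 1400 GB; used 995 GB; unused 405 GB.

405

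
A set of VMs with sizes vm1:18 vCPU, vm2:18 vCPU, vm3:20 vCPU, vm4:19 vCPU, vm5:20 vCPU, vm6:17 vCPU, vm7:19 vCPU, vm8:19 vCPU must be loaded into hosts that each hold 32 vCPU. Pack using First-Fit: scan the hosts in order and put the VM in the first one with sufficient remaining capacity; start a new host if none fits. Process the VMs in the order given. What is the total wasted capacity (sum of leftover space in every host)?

106

host 1: place vm1 (18 vCPU), 14 vCPU left
host 2: place vm2 (18 vCPU), 14 vCPU left
host 3: place vm3 (20 vCPU), 12 vCPU left
host 4: place vm4 (19 vCPU), 13 vCPU left
host 5: place vm5 (20 vCPU), 12 vCPU left
host 6: place vm6 (17 vCPU), 15 vCPU left
host 7: place vm7 (19 vCPU), 13 vCPU left
host 8: place vm8 (19 vCPU), 13 vCPU left
8 hosts × 32 vCPU = 256 vCPU; used 150 vCPU; unused 106 vCPU.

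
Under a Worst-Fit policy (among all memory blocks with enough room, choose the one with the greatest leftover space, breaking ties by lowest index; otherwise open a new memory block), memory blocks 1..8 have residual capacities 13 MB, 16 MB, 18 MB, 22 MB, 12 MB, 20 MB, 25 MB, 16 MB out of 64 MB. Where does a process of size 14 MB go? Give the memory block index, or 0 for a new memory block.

7

Memory blocks with room: memory block 2 (16 MB), memory block 3 (18 MB), memory block 4 (22 MB), memory block 6 (20 MB), memory block 7 (25 MB), memory block 8 (16 MB).
Most room is memory block 7 with 25 MB free.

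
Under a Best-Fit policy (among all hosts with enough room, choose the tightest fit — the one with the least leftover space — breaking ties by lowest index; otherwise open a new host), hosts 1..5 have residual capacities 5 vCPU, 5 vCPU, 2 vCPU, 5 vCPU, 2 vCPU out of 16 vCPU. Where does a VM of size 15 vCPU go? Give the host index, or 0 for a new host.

0

No host has ≥ 15 vCPU free, so a new host is opened.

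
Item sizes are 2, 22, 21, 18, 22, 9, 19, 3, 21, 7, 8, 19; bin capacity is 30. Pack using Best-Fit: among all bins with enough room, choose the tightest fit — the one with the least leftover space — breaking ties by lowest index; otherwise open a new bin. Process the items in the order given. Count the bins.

7

2 → bin 1 (remaining 28)
22 → bin 1 (remaining 6)
21 → bin 2 (remaining 9)
18 → bin 3 (remaining 12)
22 → bin 4 (remaining 8)
9 → bin 2 (remaining 0)
19 → bin 5 (remaining 11)
3 → bin 1 (remaining 3)
21 → bin 6 (remaining 9)
7 → bin 4 (remaining 1)
8 → bin 6 (remaining 1)
19 → bin 7 (remaining 11)
Final bins: [2,22,3] [21,9] [18] [22,7] [19] [21,8] [19].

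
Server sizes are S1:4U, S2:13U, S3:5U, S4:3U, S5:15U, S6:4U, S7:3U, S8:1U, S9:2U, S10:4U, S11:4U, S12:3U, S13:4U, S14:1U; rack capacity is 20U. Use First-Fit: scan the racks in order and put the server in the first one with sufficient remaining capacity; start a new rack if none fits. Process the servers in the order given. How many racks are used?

4

S1 (4U) → rack 1 (remaining 16U)
S2 (13U) → rack 1 (remaining 3U)
S3 (5U) → rack 2 (remaining 15U)
S4 (3U) → rack 1 (remaining 0U)
S5 (15U) → rack 2 (remaining 0U)
S6 (4U) → rack 3 (remaining 16U)
S7 (3U) → rack 3 (remaining 13U)
S8 (1U) → rack 3 (remaining 12U)
S9 (2U) → rack 3 (remaining 10U)
S10 (4U) → rack 3 (remaining 6U)
S11 (4U) → rack 3 (remaining 2U)
S12 (3U) → rack 4 (remaining 17U)
S13 (4U) → rack 4 (remaining 13U)
S14 (1U) → rack 3 (remaining 1U)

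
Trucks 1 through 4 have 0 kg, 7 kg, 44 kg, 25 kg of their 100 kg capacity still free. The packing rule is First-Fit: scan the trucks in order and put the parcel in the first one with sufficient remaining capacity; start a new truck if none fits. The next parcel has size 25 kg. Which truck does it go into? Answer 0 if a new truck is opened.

3

Trucks with room: truck 3 (44 kg), truck 4 (25 kg).
The first with room is truck 3.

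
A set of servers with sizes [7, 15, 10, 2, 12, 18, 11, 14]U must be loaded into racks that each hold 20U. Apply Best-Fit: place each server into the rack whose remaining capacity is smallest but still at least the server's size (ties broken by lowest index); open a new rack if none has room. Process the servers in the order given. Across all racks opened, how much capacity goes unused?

rack 1: place 7U, 13U left
rack 2: place 15U, 5U left
rack 1: place 10U, 3U left
rack 1: place 2U, 1U left
rack 3: place 12U, 8U left
rack 4: place 18U, 2U left
rack 5: place 11U, 9U left
rack 6: place 14U, 6U left
6 racks × 20U = 120U; used 89U; unused 31U.

31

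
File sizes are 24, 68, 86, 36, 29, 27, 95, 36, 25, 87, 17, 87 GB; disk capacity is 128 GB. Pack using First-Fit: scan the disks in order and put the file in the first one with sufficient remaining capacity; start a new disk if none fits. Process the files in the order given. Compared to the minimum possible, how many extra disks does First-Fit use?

First-Fit: [24,68,36] [86,29] [27,95] [36,25,17] [87] [87] → 6 disks.
Total size 617 GB; any packing needs at least ⌈617/128⌉ = 5 disks.
An optimal packing achieves that bound: [95,29] [87,36] [87,36] [86,25,17] [68,27,24] → 5 disks.
Excess: 6 − 5 = 1.

1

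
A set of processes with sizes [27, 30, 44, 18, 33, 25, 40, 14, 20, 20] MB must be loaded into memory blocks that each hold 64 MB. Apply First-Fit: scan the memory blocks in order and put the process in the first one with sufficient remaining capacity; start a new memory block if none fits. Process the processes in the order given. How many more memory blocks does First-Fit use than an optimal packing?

0

First-Fit: [27,30] [44,18] [33,25] [40,14] [20,20] → 5 memory blocks.
Total size 271 MB; any packing needs at least ⌈271/64⌉ = 5 memory blocks.
So 5 is already optimal.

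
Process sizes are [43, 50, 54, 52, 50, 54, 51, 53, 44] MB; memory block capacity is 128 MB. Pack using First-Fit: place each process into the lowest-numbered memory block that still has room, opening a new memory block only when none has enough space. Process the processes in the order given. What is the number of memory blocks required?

5

memory block 1: place 43 MB, 85 MB left
memory block 1: place 50 MB, 35 MB left
memory block 2: place 54 MB, 74 MB left
memory block 2: place 52 MB, 22 MB left
memory block 3: place 50 MB, 78 MB left
memory block 3: place 54 MB, 24 MB left
memory block 4: place 51 MB, 77 MB left
memory block 4: place 53 MB, 24 MB left
memory block 5: place 44 MB, 84 MB left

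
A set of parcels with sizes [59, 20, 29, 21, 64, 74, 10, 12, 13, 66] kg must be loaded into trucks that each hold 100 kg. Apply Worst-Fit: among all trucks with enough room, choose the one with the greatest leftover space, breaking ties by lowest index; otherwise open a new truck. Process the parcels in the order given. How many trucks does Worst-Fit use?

5

59 kg → truck 1 (remaining 41 kg)
20 kg → truck 1 (remaining 21 kg)
29 kg → truck 2 (remaining 71 kg)
21 kg → truck 2 (remaining 50 kg)
64 kg → truck 3 (remaining 36 kg)
74 kg → truck 4 (remaining 26 kg)
10 kg → truck 2 (remaining 40 kg)
12 kg → truck 2 (remaining 28 kg)
13 kg → truck 3 (remaining 23 kg)
66 kg → truck 5 (remaining 34 kg)
Final trucks: [59,20] [29,21,10,12] [64,13] [74] [66].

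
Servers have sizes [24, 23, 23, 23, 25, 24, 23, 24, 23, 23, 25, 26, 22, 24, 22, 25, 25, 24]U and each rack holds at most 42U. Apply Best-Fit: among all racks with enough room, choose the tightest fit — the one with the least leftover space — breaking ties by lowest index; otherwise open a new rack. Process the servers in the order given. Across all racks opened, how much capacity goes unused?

328

rack 1: place 24U, 18U left
rack 2: place 23U, 19U left
rack 3: place 23U, 19U left
rack 4: place 23U, 19U left
rack 5: place 25U, 17U left
rack 6: place 24U, 18U left
rack 7: place 23U, 19U left
rack 8: place 24U, 18U left
rack 9: place 23U, 19U left
rack 10: place 23U, 19U left
rack 11: place 25U, 17U left
rack 12: place 26U, 16U left
rack 13: place 22U, 20U left
rack 14: place 24U, 18U left
rack 15: place 22U, 20U left
rack 16: place 25U, 17U left
rack 17: place 25U, 17U left
rack 18: place 24U, 18U left
18 racks × 42U = 756U; used 428U; unused 328U.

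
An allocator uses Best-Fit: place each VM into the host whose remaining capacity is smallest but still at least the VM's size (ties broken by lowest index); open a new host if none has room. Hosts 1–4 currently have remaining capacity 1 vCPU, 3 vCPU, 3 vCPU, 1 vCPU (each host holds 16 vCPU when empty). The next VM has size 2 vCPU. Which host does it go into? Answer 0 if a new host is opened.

Hosts with room: host 2 (3 vCPU), host 3 (3 vCPU).
Tightest fit is host 2 with 3 vCPU free.

2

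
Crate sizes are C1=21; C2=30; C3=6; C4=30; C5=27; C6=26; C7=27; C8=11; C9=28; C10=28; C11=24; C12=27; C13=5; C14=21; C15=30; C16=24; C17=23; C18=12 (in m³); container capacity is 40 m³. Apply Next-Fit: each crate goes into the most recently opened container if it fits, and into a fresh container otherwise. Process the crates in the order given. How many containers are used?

container 1: place C1 (21 m³), 19 m³ left
container 2: place C2 (30 m³), 10 m³ left
container 2: place C3 (6 m³), 4 m³ left
container 3: place C4 (30 m³), 10 m³ left
container 4: place C5 (27 m³), 13 m³ left
container 5: place C6 (26 m³), 14 m³ left
container 6: place C7 (27 m³), 13 m³ left
container 6: place C8 (11 m³), 2 m³ left
container 7: place C9 (28 m³), 12 m³ left
container 8: place C10 (28 m³), 12 m³ left
container 9: place C11 (24 m³), 16 m³ left
container 10: place C12 (27 m³), 13 m³ left
container 10: place C13 (5 m³), 8 m³ left
container 11: place C14 (21 m³), 19 m³ left
container 12: place C15 (30 m³), 10 m³ left
container 13: place C16 (24 m³), 16 m³ left
container 14: place C17 (23 m³), 17 m³ left
container 14: place C18 (12 m³), 5 m³ left

14 containers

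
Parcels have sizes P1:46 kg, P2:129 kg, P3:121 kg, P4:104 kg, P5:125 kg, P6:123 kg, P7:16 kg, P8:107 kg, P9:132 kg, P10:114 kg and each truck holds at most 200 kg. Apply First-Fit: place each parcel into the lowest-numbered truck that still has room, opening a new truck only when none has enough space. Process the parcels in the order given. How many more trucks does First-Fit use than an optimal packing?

0

First-Fit: [46,129,16] [121] [104] [125] [123] [107] [132] [114] → 8 trucks.
8 parcels exceed 100 kg (half the capacity), and no two of those can share a truck, so at least 8 trucks are needed.
So 8 is already optimal.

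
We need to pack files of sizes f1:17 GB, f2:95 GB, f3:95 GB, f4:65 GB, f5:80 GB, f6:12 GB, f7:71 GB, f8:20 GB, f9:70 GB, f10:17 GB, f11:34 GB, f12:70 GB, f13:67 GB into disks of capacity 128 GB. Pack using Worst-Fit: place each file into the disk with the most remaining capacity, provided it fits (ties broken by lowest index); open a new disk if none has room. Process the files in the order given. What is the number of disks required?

Put f1 (17 GB) in disk 1; 111 GB remain.
Put f2 (95 GB) in disk 1; 16 GB remain.
Put f3 (95 GB) in disk 2; 33 GB remain.
Put f4 (65 GB) in disk 3; 63 GB remain.
Put f5 (80 GB) in disk 4; 48 GB remain.
Put f6 (12 GB) in disk 3; 51 GB remain.
Put f7 (71 GB) in disk 5; 57 GB remain.
Put f8 (20 GB) in disk 5; 37 GB remain.
Put f9 (70 GB) in disk 6; 58 GB remain.
Put f10 (17 GB) in disk 6; 41 GB remain.
Put f11 (34 GB) in disk 3; 17 GB remain.
Put f12 (70 GB) in disk 7; 58 GB remain.
Put f13 (67 GB) in disk 8; 61 GB remain.

8 disks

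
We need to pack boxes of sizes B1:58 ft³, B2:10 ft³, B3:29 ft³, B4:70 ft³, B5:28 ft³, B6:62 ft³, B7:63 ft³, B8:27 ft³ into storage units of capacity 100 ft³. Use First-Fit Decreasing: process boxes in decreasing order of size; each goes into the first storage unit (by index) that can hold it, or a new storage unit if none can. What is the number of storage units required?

4

Sorted descending: 70, 63, 62, 58, 29, 28, 27, 10.
Put 70 ft³ in storage unit 1; 30 ft³ remain.
Put 63 ft³ in storage unit 2; 37 ft³ remain.
Put 62 ft³ in storage unit 3; 38 ft³ remain.
Put 58 ft³ in storage unit 4; 42 ft³ remain.
Put 29 ft³ in storage unit 1; 1 ft³ remain.
Put 28 ft³ in storage unit 2; 9 ft³ remain.
Put 27 ft³ in storage unit 3; 11 ft³ remain.
Put 10 ft³ in storage unit 3; 1 ft³ remain.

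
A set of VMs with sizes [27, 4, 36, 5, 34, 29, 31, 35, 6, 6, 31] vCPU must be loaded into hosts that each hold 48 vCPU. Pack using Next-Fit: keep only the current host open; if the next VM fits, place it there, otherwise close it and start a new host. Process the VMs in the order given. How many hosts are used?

7

27 vCPU → host 1 (remaining 21 vCPU)
4 vCPU → host 1 (remaining 17 vCPU)
36 vCPU → host 2 (remaining 12 vCPU)
5 vCPU → host 2 (remaining 7 vCPU)
34 vCPU → host 3 (remaining 14 vCPU)
29 vCPU → host 4 (remaining 19 vCPU)
31 vCPU → host 5 (remaining 17 vCPU)
35 vCPU → host 6 (remaining 13 vCPU)
6 vCPU → host 6 (remaining 7 vCPU)
6 vCPU → host 6 (remaining 1 vCPU)
31 vCPU → host 7 (remaining 17 vCPU)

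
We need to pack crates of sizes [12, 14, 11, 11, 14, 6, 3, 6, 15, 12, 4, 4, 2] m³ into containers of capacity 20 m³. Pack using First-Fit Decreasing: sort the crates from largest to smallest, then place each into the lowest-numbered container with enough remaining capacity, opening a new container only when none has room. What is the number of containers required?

Sorted descending: 15, 14, 14, 12, 12, 11, 11, 6, 6, 4, 4, 3, 2.
Put 15 m³ in container 1; 5 m³ remain.
Put 14 m³ in container 2; 6 m³ remain.
Put 14 m³ in container 3; 6 m³ remain.
Put 12 m³ in container 4; 8 m³ remain.
Put 12 m³ in container 5; 8 m³ remain.
Put 11 m³ in container 6; 9 m³ remain.
Put 11 m³ in container 7; 9 m³ remain.
Put 6 m³ in container 2; 0 m³ remain.
Put 6 m³ in container 3; 0 m³ remain.
Put 4 m³ in container 1; 1 m³ remain.
Put 4 m³ in container 4; 4 m³ remain.
Put 3 m³ in container 4; 1 m³ remain.
Put 2 m³ in container 5; 6 m³ remain.
Final containers: [15,4] [14,6] [14,6] [12,4,3] [12,2] [11] [11].

7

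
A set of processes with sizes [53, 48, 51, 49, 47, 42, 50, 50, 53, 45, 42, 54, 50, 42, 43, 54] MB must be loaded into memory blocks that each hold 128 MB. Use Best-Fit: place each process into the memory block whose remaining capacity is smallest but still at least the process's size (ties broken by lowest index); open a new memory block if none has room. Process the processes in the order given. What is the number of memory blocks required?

Put 53 MB in memory block 1; 75 MB remain.
Put 48 MB in memory block 1; 27 MB remain.
Put 51 MB in memory block 2; 77 MB remain.
Put 49 MB in memory block 2; 28 MB remain.
Put 47 MB in memory block 3; 81 MB remain.
Put 42 MB in memory block 3; 39 MB remain.
Put 50 MB in memory block 4; 78 MB remain.
Put 50 MB in memory block 4; 28 MB remain.
Put 53 MB in memory block 5; 75 MB remain.
Put 45 MB in memory block 5; 30 MB remain.
Put 42 MB in memory block 6; 86 MB remain.
Put 54 MB in memory block 6; 32 MB remain.
Put 50 MB in memory block 7; 78 MB remain.
Put 42 MB in memory block 7; 36 MB remain.
Put 43 MB in memory block 8; 85 MB remain.
Put 54 MB in memory block 8; 31 MB remain.

8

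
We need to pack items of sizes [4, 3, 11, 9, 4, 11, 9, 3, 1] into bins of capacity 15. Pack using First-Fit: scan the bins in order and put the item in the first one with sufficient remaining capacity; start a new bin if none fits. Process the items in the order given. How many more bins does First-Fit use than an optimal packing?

1

First-Fit: [4,3,4,3,1] [11] [9] [11] [9] → 5 bins.
Total size 55; any packing needs at least ⌈55/15⌉ = 4 bins.
An optimal packing achieves that bound: [11,4] [11,4] [9,3,3] [9,1] → 4 bins.
Excess: 5 − 4 = 1.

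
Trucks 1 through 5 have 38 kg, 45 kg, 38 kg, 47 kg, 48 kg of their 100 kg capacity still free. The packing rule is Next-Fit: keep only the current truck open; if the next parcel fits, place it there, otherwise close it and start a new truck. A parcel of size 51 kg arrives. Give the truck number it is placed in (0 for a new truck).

0

Next-Fit only looks at truck 5, which has 48 kg free.
51 kg does not fit, so a new truck is opened.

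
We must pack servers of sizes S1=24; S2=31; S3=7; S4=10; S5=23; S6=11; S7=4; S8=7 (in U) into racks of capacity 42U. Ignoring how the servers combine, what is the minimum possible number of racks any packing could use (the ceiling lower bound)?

3

Total size = 24 + 31 + 7 + 10 + 23 + 11 + 4 + 7 = 117U.
⌈117 / 42⌉ = 3.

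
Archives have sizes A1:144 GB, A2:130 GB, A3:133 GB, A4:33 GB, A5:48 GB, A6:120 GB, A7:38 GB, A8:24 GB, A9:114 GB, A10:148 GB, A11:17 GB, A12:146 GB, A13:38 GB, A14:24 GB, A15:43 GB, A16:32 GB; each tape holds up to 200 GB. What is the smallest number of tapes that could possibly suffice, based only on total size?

7

Total size = 144 + 130 + 133 + 33 + 48 + 120 + 38 + 24 + 114 + 148 + 17 + 146 + 38 + 24 + 43 + 32 = 1232 GB.
⌈1232 / 200⌉ = 7.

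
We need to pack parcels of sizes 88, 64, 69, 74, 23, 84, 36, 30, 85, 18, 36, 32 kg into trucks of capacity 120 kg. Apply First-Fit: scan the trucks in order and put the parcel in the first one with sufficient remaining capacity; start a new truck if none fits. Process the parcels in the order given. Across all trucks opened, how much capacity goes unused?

88 kg → truck 1 (remaining 32 kg)
64 kg → truck 2 (remaining 56 kg)
69 kg → truck 3 (remaining 51 kg)
74 kg → truck 4 (remaining 46 kg)
23 kg → truck 1 (remaining 9 kg)
84 kg → truck 5 (remaining 36 kg)
36 kg → truck 2 (remaining 20 kg)
30 kg → truck 3 (remaining 21 kg)
85 kg → truck 6 (remaining 35 kg)
18 kg → truck 2 (remaining 2 kg)
36 kg → truck 4 (remaining 10 kg)
32 kg → truck 5 (remaining 4 kg)
6 trucks × 120 kg = 720 kg; used 639 kg; unused 81 kg.

81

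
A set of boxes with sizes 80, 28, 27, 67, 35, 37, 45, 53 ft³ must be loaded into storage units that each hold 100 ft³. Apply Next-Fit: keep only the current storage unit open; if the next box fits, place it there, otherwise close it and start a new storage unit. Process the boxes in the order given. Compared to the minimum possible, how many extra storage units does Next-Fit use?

Next-Fit: [80] [28,27] [67] [35,37] [45,53] → 5 storage units.
Total size 372 ft³; any packing needs at least ⌈372/100⌉ = 4 storage units.
An optimal packing achieves that bound: [80] [67,28] [53,45] [37,35,27] → 4 storage units.
Excess: 5 − 4 = 1.

1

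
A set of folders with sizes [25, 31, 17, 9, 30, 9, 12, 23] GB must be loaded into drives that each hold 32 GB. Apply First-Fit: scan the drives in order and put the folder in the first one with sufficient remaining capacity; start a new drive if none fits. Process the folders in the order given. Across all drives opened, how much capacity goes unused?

drive 1: place 25 GB, 7 GB left
drive 2: place 31 GB, 1 GB left
drive 3: place 17 GB, 15 GB left
drive 3: place 9 GB, 6 GB left
drive 4: place 30 GB, 2 GB left
drive 5: place 9 GB, 23 GB left
drive 5: place 12 GB, 11 GB left
drive 6: place 23 GB, 9 GB left
6 drives × 32 GB = 192 GB; used 156 GB; unused 36 GB.

36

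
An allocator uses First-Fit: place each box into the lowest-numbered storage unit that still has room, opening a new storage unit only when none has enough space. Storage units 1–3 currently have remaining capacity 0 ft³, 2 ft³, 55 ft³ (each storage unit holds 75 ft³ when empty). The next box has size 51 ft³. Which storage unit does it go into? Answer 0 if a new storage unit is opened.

3

Storage units with room: storage unit 3 (55 ft³).
The first with room is storage unit 3.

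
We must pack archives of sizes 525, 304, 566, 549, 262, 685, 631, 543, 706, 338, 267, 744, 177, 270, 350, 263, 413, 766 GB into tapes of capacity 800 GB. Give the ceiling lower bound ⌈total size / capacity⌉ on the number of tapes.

11

Total size = 525 + 304 + 566 + 549 + 262 + 685 + 631 + 543 + 706 + 338 + 267 + 744 + 177 + 270 + 350 + 263 + 413 + 766 = 8359 GB.
⌈8359 / 800⌉ = 11.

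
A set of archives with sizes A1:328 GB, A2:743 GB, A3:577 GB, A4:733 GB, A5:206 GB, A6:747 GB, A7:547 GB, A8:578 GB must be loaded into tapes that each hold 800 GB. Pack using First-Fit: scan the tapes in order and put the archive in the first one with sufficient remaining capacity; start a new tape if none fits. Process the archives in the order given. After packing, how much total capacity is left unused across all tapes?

1141

tape 1: place A1 (328 GB), 472 GB left
tape 2: place A2 (743 GB), 57 GB left
tape 3: place A3 (577 GB), 223 GB left
tape 4: place A4 (733 GB), 67 GB left
tape 1: place A5 (206 GB), 266 GB left
tape 5: place A6 (747 GB), 53 GB left
tape 6: place A7 (547 GB), 253 GB left
tape 7: place A8 (578 GB), 222 GB left
7 tapes × 800 GB = 5600 GB; used 4459 GB; unused 1141 GB.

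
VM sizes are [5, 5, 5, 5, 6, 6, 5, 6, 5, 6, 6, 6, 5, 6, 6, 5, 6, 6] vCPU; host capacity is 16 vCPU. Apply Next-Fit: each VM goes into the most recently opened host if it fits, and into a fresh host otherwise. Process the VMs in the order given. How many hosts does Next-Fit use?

9

host 1: place 5 vCPU, 11 vCPU left
host 1: place 5 vCPU, 6 vCPU left
host 1: place 5 vCPU, 1 vCPU left
host 2: place 5 vCPU, 11 vCPU left
host 2: place 6 vCPU, 5 vCPU left
host 3: place 6 vCPU, 10 vCPU left
host 3: place 5 vCPU, 5 vCPU left
host 4: place 6 vCPU, 10 vCPU left
host 4: place 5 vCPU, 5 vCPU left
host 5: place 6 vCPU, 10 vCPU left
host 5: place 6 vCPU, 4 vCPU left
host 6: place 6 vCPU, 10 vCPU left
host 6: place 5 vCPU, 5 vCPU left
host 7: place 6 vCPU, 10 vCPU left
host 7: place 6 vCPU, 4 vCPU left
host 8: place 5 vCPU, 11 vCPU left
host 8: place 6 vCPU, 5 vCPU left
host 9: place 6 vCPU, 10 vCPU left
Final hosts: [5,5,5] [5,6] [6,5] [6,5] [6,6] [6,5] [6,6] [5,6] [6].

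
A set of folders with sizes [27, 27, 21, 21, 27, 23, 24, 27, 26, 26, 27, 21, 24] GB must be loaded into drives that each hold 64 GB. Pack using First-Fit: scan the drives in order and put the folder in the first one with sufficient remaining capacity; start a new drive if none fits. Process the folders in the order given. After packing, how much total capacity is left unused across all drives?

63

27 GB → drive 1 (remaining 37 GB)
27 GB → drive 1 (remaining 10 GB)
21 GB → drive 2 (remaining 43 GB)
21 GB → drive 2 (remaining 22 GB)
27 GB → drive 3 (remaining 37 GB)
23 GB → drive 3 (remaining 14 GB)
24 GB → drive 4 (remaining 40 GB)
27 GB → drive 4 (remaining 13 GB)
26 GB → drive 5 (remaining 38 GB)
26 GB → drive 5 (remaining 12 GB)
27 GB → drive 6 (remaining 37 GB)
21 GB → drive 2 (remaining 1 GB)
24 GB → drive 6 (remaining 13 GB)
6 drives × 64 GB = 384 GB; used 321 GB; unused 63 GB.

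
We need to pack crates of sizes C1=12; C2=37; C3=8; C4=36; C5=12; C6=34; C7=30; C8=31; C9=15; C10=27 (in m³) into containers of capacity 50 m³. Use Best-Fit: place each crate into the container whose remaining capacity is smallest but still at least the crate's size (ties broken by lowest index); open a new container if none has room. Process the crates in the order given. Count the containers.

6 containers

Put C1 (12 m³) in container 1; 38 m³ remain.
Put C2 (37 m³) in container 1; 1 m³ remain.
Put C3 (8 m³) in container 2; 42 m³ remain.
Put C4 (36 m³) in container 2; 6 m³ remain.
Put C5 (12 m³) in container 3; 38 m³ remain.
Put C6 (34 m³) in container 3; 4 m³ remain.
Put C7 (30 m³) in container 4; 20 m³ remain.
Put C8 (31 m³) in container 5; 19 m³ remain.
Put C9 (15 m³) in container 5; 4 m³ remain.
Put C10 (27 m³) in container 6; 23 m³ remain.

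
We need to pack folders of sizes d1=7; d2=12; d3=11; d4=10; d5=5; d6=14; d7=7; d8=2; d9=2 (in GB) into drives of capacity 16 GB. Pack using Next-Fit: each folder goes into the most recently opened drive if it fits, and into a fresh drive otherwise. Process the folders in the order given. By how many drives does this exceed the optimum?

Next-Fit: [7] [12] [11] [10,5] [14] [7,2,2] → 6 drives.
Total size 70 GB; any packing needs at least ⌈70/16⌉ = 5 drives.
An optimal packing achieves that bound: [14,2] [12,2] [11,5] [10] [7,7] → 5 drives.
Excess: 6 − 5 = 1.

1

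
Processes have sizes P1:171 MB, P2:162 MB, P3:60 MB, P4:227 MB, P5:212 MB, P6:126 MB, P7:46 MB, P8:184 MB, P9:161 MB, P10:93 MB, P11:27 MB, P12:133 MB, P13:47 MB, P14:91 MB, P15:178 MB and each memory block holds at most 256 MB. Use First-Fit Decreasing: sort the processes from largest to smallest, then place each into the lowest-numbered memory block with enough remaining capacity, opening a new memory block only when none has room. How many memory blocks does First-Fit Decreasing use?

9 memory blocks

Sorted descending: 227, 212, 184, 178, 171, 162, 161, 133, 126, 93, 91, 60, 47, 46, 27.
Put 227 MB in memory block 1; 29 MB remain.
Put 212 MB in memory block 2; 44 MB remain.
Put 184 MB in memory block 3; 72 MB remain.
Put 178 MB in memory block 4; 78 MB remain.
Put 171 MB in memory block 5; 85 MB remain.
Put 162 MB in memory block 6; 94 MB remain.
Put 161 MB in memory block 7; 95 MB remain.
Put 133 MB in memory block 8; 123 MB remain.
Put 126 MB in memory block 9; 130 MB remain.
Put 93 MB in memory block 6; 1 MB remain.
Put 91 MB in memory block 7; 4 MB remain.
Put 60 MB in memory block 3; 12 MB remain.
Put 47 MB in memory block 4; 31 MB remain.
Put 46 MB in memory block 5; 39 MB remain.
Put 27 MB in memory block 1; 2 MB remain.
Final memory blocks: [227,27] [212] [184,60] [178,47] [171,46] [162,93] [161,91] [133] [126].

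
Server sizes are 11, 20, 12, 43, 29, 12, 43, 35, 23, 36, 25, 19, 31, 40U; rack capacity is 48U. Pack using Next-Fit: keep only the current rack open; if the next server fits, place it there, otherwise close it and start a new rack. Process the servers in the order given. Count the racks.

10

11U → rack 1 (remaining 37U)
20U → rack 1 (remaining 17U)
12U → rack 1 (remaining 5U)
43U → rack 2 (remaining 5U)
29U → rack 3 (remaining 19U)
12U → rack 3 (remaining 7U)
43U → rack 4 (remaining 5U)
35U → rack 5 (remaining 13U)
23U → rack 6 (remaining 25U)
36U → rack 7 (remaining 12U)
25U → rack 8 (remaining 23U)
19U → rack 8 (remaining 4U)
31U → rack 9 (remaining 17U)
40U → rack 10 (remaining 8U)
Final racks: [11,20,12] [43] [29,12] [43] [35] [23] [36] [25,19] [31] [40].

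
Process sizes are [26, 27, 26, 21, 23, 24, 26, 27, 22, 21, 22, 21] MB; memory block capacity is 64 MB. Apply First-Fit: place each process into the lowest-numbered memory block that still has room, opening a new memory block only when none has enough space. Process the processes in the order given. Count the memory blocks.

Put 26 MB in memory block 1; 38 MB remain.
Put 27 MB in memory block 1; 11 MB remain.
Put 26 MB in memory block 2; 38 MB remain.
Put 21 MB in memory block 2; 17 MB remain.
Put 23 MB in memory block 3; 41 MB remain.
Put 24 MB in memory block 3; 17 MB remain.
Put 26 MB in memory block 4; 38 MB remain.
Put 27 MB in memory block 4; 11 MB remain.
Put 22 MB in memory block 5; 42 MB remain.
Put 21 MB in memory block 5; 21 MB remain.
Put 22 MB in memory block 6; 42 MB remain.
Put 21 MB in memory block 5; 0 MB remain.

6 memory blocks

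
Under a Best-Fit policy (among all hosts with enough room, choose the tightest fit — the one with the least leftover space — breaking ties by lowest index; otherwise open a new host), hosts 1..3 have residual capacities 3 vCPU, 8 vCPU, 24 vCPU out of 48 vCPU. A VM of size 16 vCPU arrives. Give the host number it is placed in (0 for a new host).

3

Hosts with room: host 3 (24 vCPU).
Tightest fit is host 3 with 24 vCPU free.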